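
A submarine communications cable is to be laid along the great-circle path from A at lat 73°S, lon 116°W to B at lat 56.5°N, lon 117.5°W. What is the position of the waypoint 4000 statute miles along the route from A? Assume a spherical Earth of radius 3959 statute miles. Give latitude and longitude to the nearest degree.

≈ lat 15°S, lon 117°W

The haversine formula gives a central angle δ ≈ 2.260 rad (129.5°) between the endpoints. The total great-circle distance is δ·R ≈ 2.260 × 3959 ≈ 8948 mi, so the target fraction is f = 4000/8948 ≈ 0.447.
Interpolate at f ≈ 0.447 with slerp weights a = sin((1−f)δ)/sin δ ≈ 1.230, b = sin(fδ)/sin δ ≈ 1.098.
p = a·p₁ + b·p₂ ≈ (-0.437, -0.861, -0.261); φ = arcsin(p_z) ≈ -15.11°, λ = atan2(p_y, p_x) ≈ -116.94°.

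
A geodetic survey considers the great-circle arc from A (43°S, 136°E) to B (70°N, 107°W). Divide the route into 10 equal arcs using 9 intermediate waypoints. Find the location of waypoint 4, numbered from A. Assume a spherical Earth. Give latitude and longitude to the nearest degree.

≈ (9°N, 159°E)

Write both endpoints as unit vectors p₁, p₂ with components (cos φ cos λ, cos φ sin λ, sin φ).
The central angle between the endpoints is δ = arccos(p₁·p₂) ≈ 2.426 rad (139.0°).
Interpolate at f = 4/10 with slerp weights a = sin((1−f)δ)/sin δ ≈ 1.513, b = sin(fδ)/sin δ ≈ 1.257.
p = a·p₁ + b·p₂ ≈ (-0.922, 0.358, 0.149); φ = arcsin(p_z) ≈ 8.57°, λ = atan2(p_y, p_x) ≈ 158.79°.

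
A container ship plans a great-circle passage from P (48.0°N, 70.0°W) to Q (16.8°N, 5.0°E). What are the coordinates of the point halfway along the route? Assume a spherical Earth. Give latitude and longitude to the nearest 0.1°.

≈ (38.4°N, 24.8°W)

From cos δ = sin φ₁ sin φ₂ + cos φ₁ cos φ₂ cos Δλ, the central angle is δ ≈ 1.180 rad (67.6°).
Interpolate at f = 1/2 with slerp weights a = sin((1−f)δ)/sin δ ≈ 0.602, b = sin(fδ)/sin δ ≈ 0.602.
p = a·p₁ + b·p₂ ≈ (0.712, -0.328, 0.621); φ = arcsin(p_z) ≈ 38.40°, λ = atan2(p_y, p_x) ≈ -24.76°.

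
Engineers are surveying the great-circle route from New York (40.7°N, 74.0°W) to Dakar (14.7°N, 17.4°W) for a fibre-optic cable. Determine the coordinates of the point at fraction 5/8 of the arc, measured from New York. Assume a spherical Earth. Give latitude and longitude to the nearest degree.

Write both endpoints as unit vectors p₁, p₂ with components (cos φ cos λ, cos φ sin λ, sin φ).
The central angle between the endpoints is δ = arccos(p₁·p₂) ≈ 0.965 rad (55.3°).
Interpolate at f = 5/8 with slerp weights a = sin((1−f)δ)/sin δ ≈ 0.431, b = sin(fδ)/sin δ ≈ 0.690.
p = a·p₁ + b·p₂ ≈ (0.727, -0.513, 0.456); φ = arcsin(p_z) ≈ 27.13°, λ = atan2(p_y, p_x) ≈ -35.24°.

≈ (27°N, 35°W)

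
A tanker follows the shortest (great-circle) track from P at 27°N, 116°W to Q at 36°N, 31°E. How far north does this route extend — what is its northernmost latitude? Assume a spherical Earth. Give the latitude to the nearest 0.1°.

The great circle lies in the plane with unit normal n̂ = (p₁ × p₂)/|p₁ × p₂|.
Here n̂_z ≈ +0.417; the vertex latitude is φ_max = arccos|n̂_z| ≈ 65.3°.
Check via Clairaut: cos φ_max = |cos φ₁| · sin C = cos(27.0°)·sin(27.9°) ≈ 0.417, again giving ≈ 65.3°.

≈ 65.3°N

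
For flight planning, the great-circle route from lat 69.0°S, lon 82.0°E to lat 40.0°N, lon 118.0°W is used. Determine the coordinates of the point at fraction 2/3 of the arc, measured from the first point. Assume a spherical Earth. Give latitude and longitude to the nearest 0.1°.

The haversine formula gives a central angle δ ≈ 2.602 rad (149.1°) between the endpoints.
Interpolate at f = 2/3 with slerp weights a = sin((1−f)δ)/sin δ ≈ 1.485, b = sin(fδ)/sin δ ≈ 1.921.
p = a·p₁ + b·p₂ ≈ (-0.617, -0.772, -0.152); φ = arcsin(p_z) ≈ -8.72°, λ = atan2(p_y, p_x) ≈ -128.61°.

≈ lat 8.7°S, lon 128.6°W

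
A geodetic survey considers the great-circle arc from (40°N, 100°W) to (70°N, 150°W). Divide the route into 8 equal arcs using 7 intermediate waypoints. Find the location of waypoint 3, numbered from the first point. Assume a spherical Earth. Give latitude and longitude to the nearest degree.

The haversine formula gives a central angle δ ≈ 0.688 rad (39.4°) between the endpoints.
Interpolate at f = 3/8 with slerp weights a = sin((1−f)δ)/sin δ ≈ 0.657, b = sin(fδ)/sin δ ≈ 0.402.
p = a·p₁ + b·p₂ ≈ (-0.206, -0.564, 0.800); φ = arcsin(p_z) ≈ 53.09°, λ = atan2(p_y, p_x) ≈ -110.10°.

≈ (53°N, 110°W)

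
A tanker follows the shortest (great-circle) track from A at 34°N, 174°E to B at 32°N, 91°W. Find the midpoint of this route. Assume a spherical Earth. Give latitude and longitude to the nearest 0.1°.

The haversine formula gives a central angle δ ≈ 1.334 rad (76.4°) between the endpoints.
Interpolate at f = 1/2 with slerp weights a = sin((1−f)δ)/sin δ ≈ 0.636, b = sin(fδ)/sin δ ≈ 0.636.
p = a·p₁ + b·p₂ ≈ (-0.534, -0.484, 0.693); φ = arcsin(p_z) ≈ 43.87°, λ = atan2(p_y, p_x) ≈ -137.79°.

≈ 43.9°N, 137.8°W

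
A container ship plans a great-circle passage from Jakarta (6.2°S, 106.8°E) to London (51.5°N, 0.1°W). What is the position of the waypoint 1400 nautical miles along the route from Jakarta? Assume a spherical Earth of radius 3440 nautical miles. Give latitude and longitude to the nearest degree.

Convert each endpoint to a unit vector on the sphere (x = cos φ cos λ, y = cos φ sin λ, z = sin φ).
The central angle between the endpoints is δ = arccos(p₁·p₂) ≈ 1.838 rad (105.3°). The total great-circle distance is δ·R ≈ 1.838 × 3440 ≈ 6324 nmi, so the target fraction is f = 1400/6324 ≈ 0.221.
Interpolate at f ≈ 0.221 with slerp weights a = sin((1−f)δ)/sin δ ≈ 1.027, b = sin(fδ)/sin δ ≈ 0.410.
p = a·p₁ + b·p₂ ≈ (-0.040, 0.977, 0.210); φ = arcsin(p_z) ≈ 12.14°, λ = atan2(p_y, p_x) ≈ 92.32°.

≈ (12°N, 92°E)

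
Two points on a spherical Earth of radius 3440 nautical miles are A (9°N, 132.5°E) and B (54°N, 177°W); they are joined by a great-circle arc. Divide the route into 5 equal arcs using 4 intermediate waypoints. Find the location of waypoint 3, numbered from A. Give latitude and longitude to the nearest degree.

Write both endpoints as unit vectors p₁, p₂ with components (cos φ cos λ, cos φ sin λ, sin φ).
The central angle between the endpoints is δ = arccos(p₁·p₂) ≈ 1.052 rad (60.3°).
Interpolate at f = 3/5 with slerp weights a = sin((1−f)δ)/sin δ ≈ 0.470, b = sin(fδ)/sin δ ≈ 0.680.
p = a·p₁ + b·p₂ ≈ (-0.713, 0.322, 0.623); φ = arcsin(p_z) ≈ 38.56°, λ = atan2(p_y, p_x) ≈ 155.71°.

≈ (39°N, 156°E)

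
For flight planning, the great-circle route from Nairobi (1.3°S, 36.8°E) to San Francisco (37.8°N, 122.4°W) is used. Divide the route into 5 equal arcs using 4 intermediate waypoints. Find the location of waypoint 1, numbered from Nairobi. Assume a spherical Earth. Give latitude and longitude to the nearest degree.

≈ (24°N, 24°E)

The haversine formula gives a central angle δ ≈ 2.422 rad (138.8°) between the endpoints.
Interpolate at f = 1/5 with slerp weights a = sin((1−f)δ)/sin δ ≈ 1.417, b = sin(fδ)/sin δ ≈ 0.707.
p = a·p₁ + b·p₂ ≈ (0.835, 0.377, 0.401); φ = arcsin(p_z) ≈ 23.65°, λ = atan2(p_y, p_x) ≈ 24.29°.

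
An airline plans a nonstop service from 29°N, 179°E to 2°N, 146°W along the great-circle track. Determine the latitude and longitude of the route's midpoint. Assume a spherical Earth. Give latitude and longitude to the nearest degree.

≈ 16°N, 162°W

Write both endpoints as unit vectors p₁, p₂ with components (cos φ cos λ, cos φ sin λ, sin φ).
The central angle between the endpoints is δ = arccos(p₁·p₂) ≈ 0.748 rad (42.9°).
Interpolate at f = 1/2 with slerp weights a = sin((1−f)δ)/sin δ ≈ 0.537, b = sin(fδ)/sin δ ≈ 0.537.
p = a·p₁ + b·p₂ ≈ (-0.915, -0.292, 0.279); φ = arcsin(p_z) ≈ 16.21°, λ = atan2(p_y, p_x) ≈ -162.30°.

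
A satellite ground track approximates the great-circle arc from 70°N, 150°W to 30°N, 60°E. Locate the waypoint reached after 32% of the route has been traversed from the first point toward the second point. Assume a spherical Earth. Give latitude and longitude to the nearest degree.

The haversine formula gives a central angle δ ≈ 1.356 rad (77.7°) between the endpoints.
Interpolate at f = 0.32 with slerp weights a = sin((1−f)δ)/sin δ ≈ 0.816, b = sin(fδ)/sin δ ≈ 0.430.
p = a·p₁ + b·p₂ ≈ (-0.055, 0.183, 0.982); φ = arcsin(p_z) ≈ 78.97°, λ = atan2(p_y, p_x) ≈ 106.78°.

≈ 79°N, 107°E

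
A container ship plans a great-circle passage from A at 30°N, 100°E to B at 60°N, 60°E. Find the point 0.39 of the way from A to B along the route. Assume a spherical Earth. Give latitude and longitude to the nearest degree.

≈ 43°N, 89°E

The haversine formula gives a central angle δ ≈ 0.700 rad (40.1°) between the endpoints.
Interpolate at f = 0.39 with slerp weights a = sin((1−f)δ)/sin δ ≈ 0.643, b = sin(fδ)/sin δ ≈ 0.419.
p = a·p₁ + b·p₂ ≈ (0.008, 0.730, 0.684); φ = arcsin(p_z) ≈ 43.15°, λ = atan2(p_y, p_x) ≈ 89.38°.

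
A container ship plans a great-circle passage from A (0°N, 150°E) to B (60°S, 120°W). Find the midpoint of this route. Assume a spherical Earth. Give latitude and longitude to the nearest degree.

Write both endpoints as unit vectors p₁, p₂ with components (cos φ cos λ, cos φ sin λ, sin φ).
The central angle between the endpoints is δ = arccos(p₁·p₂) ≈ 1.571 rad (90.0°).
Interpolate at f = 1/2 with slerp weights a = sin((1−f)δ)/sin δ ≈ 0.707, b = sin(fδ)/sin δ ≈ 0.707.
p = a·p₁ + b·p₂ ≈ (-0.789, 0.047, -0.612); φ = arcsin(p_z) ≈ -37.76°, λ = atan2(p_y, p_x) ≈ 176.57°.

≈ (38°S, 177°E)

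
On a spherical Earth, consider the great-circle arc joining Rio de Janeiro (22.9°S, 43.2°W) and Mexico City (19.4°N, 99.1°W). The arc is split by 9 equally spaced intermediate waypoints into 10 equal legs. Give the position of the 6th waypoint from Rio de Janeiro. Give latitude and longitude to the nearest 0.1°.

≈ 2.4°N, 76.8°W

Write both endpoints as unit vectors p₁, p₂ with components (cos φ cos λ, cos φ sin λ, sin φ).
The central angle between the endpoints is δ = arccos(p₁·p₂) ≈ 1.205 rad (69.0°).
Interpolate at f = 6/10 with slerp weights a = sin((1−f)δ)/sin δ ≈ 0.496, b = sin(fδ)/sin δ ≈ 0.708.
p = a·p₁ + b·p₂ ≈ (0.228, -0.973, 0.042); φ = arcsin(p_z) ≈ 2.42°, λ = atan2(p_y, p_x) ≈ -76.83°.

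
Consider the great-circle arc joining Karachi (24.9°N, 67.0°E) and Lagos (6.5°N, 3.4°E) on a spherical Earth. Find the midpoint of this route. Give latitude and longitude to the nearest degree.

Convert each endpoint to a unit vector on the sphere (x = cos φ cos λ, y = cos φ sin λ, z = sin φ).
The central angle between the endpoints is δ = arccos(p₁·p₂) ≈ 1.106 rad (63.4°).
Interpolate at f = 1/2 with slerp weights a = sin((1−f)δ)/sin δ ≈ 0.588, b = sin(fδ)/sin δ ≈ 0.588.
p = a·p₁ + b·p₂ ≈ (0.791, 0.525, 0.314); φ = arcsin(p_z) ≈ 18.29°, λ = atan2(p_y, p_x) ≈ 33.58°.

≈ 18°N, 34°E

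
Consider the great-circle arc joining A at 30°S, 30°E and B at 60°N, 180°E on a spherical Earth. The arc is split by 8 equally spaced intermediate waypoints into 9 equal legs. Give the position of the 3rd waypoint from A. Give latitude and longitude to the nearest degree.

Write both endpoints as unit vectors p₁, p₂ with components (cos φ cos λ, cos φ sin λ, sin φ).
The central angle between the endpoints is δ = arccos(p₁·p₂) ≈ 2.512 rad (143.9°).
Interpolate at f = 3/9 with slerp weights a = sin((1−f)δ)/sin δ ≈ 1.688, b = sin(fδ)/sin δ ≈ 1.261.
p = a·p₁ + b·p₂ ≈ (0.636, 0.731, 0.248); φ = arcsin(p_z) ≈ 14.34°, λ = atan2(p_y, p_x) ≈ 48.98°.

≈ 14°N, 49°E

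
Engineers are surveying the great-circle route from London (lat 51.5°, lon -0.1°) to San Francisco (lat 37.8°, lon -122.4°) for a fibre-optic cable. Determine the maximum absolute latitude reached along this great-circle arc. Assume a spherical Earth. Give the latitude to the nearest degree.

≈ 65°

The great circle lies in the plane with unit normal n̂ = (p₁ × p₂)/|p₁ × p₂|.
Here n̂_z ≈ -0.426; the vertex latitude is φ_max = arccos|n̂_z| ≈ 64.8°.
Check via Clairaut: cos φ_max = |cos φ₁| · sin C = cos(51.5°)·sin(43.2°) ≈ 0.426, again giving ≈ 64.8°.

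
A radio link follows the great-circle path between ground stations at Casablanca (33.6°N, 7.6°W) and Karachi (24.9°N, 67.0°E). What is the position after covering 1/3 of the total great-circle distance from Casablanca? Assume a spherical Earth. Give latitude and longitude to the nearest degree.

≈ 36°N, 18°E

Convert each endpoint to a unit vector on the sphere (x = cos φ cos λ, y = cos φ sin λ, z = sin φ).
The central angle between the endpoints is δ = arccos(p₁·p₂) ≈ 1.122 rad (64.3°).
Interpolate at f = 1/3 with slerp weights a = sin((1−f)δ)/sin δ ≈ 0.755, b = sin(fδ)/sin δ ≈ 0.406.
p = a·p₁ + b·p₂ ≈ (0.767, 0.255, 0.589); φ = arcsin(p_z) ≈ 36.05°, λ = atan2(p_y, p_x) ≈ 18.42°.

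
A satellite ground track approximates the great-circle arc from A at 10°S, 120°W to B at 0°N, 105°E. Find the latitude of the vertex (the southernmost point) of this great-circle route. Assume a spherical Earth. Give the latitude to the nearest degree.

The great circle lies in the plane with unit normal n̂ = (p₁ × p₂)/|p₁ × p₂|.
Here n̂_z ≈ -0.970; the vertex latitude is φ_max = arccos|n̂_z| ≈ 14.0°.
Check via Clairaut: cos φ_max = |cos φ₁| · sin C = cos(10.0°)·sin(99.9°) ≈ 0.970, again giving ≈ 14.0°.

≈ 14°S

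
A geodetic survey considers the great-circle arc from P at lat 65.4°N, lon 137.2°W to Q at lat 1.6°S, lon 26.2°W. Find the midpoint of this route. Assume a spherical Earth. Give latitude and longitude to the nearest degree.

≈ lat 43°N, lon 51°W

Convert each endpoint to a unit vector on the sphere (x = cos φ cos λ, y = cos φ sin λ, z = sin φ).
The central angle between the endpoints is δ = arccos(p₁·p₂) ≈ 1.746 rad (100.1°).
Interpolate at f = 1/2 with slerp weights a = sin((1−f)δ)/sin δ ≈ 0.778, b = sin(fδ)/sin δ ≈ 0.778.
p = a·p₁ + b·p₂ ≈ (0.460, -0.564, 0.686); φ = arcsin(p_z) ≈ 43.31°, λ = atan2(p_y, p_x) ≈ -50.76°.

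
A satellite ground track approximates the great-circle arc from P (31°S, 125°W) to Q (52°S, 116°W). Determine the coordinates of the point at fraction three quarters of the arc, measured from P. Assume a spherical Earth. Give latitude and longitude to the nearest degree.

≈ (47°S, 119°W)

Write both endpoints as unit vectors p₁, p₂ with components (cos φ cos λ, cos φ sin λ, sin φ).
The central angle between the endpoints is δ = arccos(p₁·p₂) ≈ 0.384 rad (22.0°).
Interpolate at f = 3/4 with slerp weights a = sin((1−f)δ)/sin δ ≈ 0.256, b = sin(fδ)/sin δ ≈ 0.758.
p = a·p₁ + b·p₂ ≈ (-0.330, -0.599, -0.729); φ = arcsin(p_z) ≈ -46.82°, λ = atan2(p_y, p_x) ≈ -118.87°.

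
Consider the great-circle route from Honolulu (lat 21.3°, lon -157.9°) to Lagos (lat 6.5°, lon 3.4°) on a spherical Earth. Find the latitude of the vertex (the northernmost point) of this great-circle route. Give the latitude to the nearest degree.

≈ 57°

The great circle lies in the plane with unit normal n̂ = (p₁ × p₂)/|p₁ × p₂|.
Here n̂_z ≈ +0.540; the vertex latitude is φ_max = arccos|n̂_z| ≈ 57.3°.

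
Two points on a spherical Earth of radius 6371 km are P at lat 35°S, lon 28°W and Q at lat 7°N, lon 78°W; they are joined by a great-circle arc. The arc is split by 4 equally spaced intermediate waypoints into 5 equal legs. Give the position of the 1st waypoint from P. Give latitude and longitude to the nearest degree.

The haversine formula gives a central angle δ ≈ 1.101 rad (63.1°) between the endpoints.
Interpolate at f = 1/5 with slerp weights a = sin((1−f)δ)/sin δ ≈ 0.865, b = sin(fδ)/sin δ ≈ 0.245.
p = a·p₁ + b·p₂ ≈ (0.676, -0.570, -0.466); φ = arcsin(p_z) ≈ -27.79°, λ = atan2(p_y, p_x) ≈ -40.15°.

≈ lat 28°S, lon 40°W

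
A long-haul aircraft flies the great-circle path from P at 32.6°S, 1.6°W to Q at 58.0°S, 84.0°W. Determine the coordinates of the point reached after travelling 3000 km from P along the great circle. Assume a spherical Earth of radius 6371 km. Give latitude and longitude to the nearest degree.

Write both endpoints as unit vectors p₁, p₂ with components (cos φ cos λ, cos φ sin λ, sin φ).
The central angle between the endpoints is δ = arccos(p₁·p₂) ≈ 1.029 rad (58.9°). The total great-circle distance is δ·R ≈ 1.029 × 6371 ≈ 6554 km, so the target fraction is f = 3000/6554 ≈ 0.458.
Interpolate at f ≈ 0.458 with slerp weights a = sin((1−f)δ)/sin δ ≈ 0.618, b = sin(fδ)/sin δ ≈ 0.530.
p = a·p₁ + b·p₂ ≈ (0.550, -0.294, -0.782); φ = arcsin(p_z) ≈ -51.45°, λ = atan2(p_y, p_x) ≈ -28.11°.

≈ 51°S, 28°W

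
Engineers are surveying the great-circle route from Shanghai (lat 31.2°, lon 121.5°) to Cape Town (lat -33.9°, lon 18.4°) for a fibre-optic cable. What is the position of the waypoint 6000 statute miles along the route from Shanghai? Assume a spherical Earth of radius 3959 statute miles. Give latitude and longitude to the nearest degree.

The haversine formula gives a central angle δ ≈ 2.037 rad (116.7°) between the endpoints. The total great-circle distance is δ·R ≈ 2.037 × 3959 ≈ 8066 mi, so the target fraction is f = 6000/8066 ≈ 0.744.
Interpolate at f ≈ 0.744 with slerp weights a = sin((1−f)δ)/sin δ ≈ 0.558, b = sin(fδ)/sin δ ≈ 1.118.
p = a·p₁ + b·p₂ ≈ (0.631, 0.700, -0.334); φ = arcsin(p_z) ≈ -19.54°, λ = atan2(p_y, p_x) ≈ 47.96°.

≈ lat -20°, lon 48°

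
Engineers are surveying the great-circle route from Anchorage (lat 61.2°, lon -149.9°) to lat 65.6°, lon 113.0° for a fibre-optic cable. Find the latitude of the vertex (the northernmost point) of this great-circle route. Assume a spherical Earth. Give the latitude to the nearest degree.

≈ 72°

The great circle lies in the plane with unit normal n̂ = (p₁ × p₂)/|p₁ × p₂|.
Here n̂_z ≈ -0.312; the vertex latitude is φ_max = arccos|n̂_z| ≈ 71.8°.
Check via Clairaut: cos φ_max = |cos φ₁| · sin C = cos(61.2°)·sin(40.3°) ≈ 0.312, again giving ≈ 71.8°.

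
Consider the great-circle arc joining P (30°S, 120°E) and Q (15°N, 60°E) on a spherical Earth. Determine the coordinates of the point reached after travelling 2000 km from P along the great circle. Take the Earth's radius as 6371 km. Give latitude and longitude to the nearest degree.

≈ (20°S, 103°E)

Convert each endpoint to a unit vector on the sphere (x = cos φ cos λ, y = cos φ sin λ, z = sin φ).
The central angle between the endpoints is δ = arccos(p₁·p₂) ≈ 1.278 rad (73.2°). The total great-circle distance is δ·R ≈ 1.278 × 6371 ≈ 8141 km, so the target fraction is f = 2000/8141 ≈ 0.246.
Interpolate at f ≈ 0.246 with slerp weights a = sin((1−f)δ)/sin δ ≈ 0.858, b = sin(fδ)/sin δ ≈ 0.323.
p = a·p₁ + b·p₂ ≈ (-0.216, 0.913, -0.346); φ = arcsin(p_z) ≈ -20.21°, λ = atan2(p_y, p_x) ≈ 103.29°.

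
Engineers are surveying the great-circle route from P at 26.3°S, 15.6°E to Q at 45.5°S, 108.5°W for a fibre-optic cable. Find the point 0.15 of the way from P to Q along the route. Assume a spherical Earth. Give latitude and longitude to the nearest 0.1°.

The haversine formula gives a central angle δ ≈ 1.607 rad (92.1°) between the endpoints.
Interpolate at f = 0.15 with slerp weights a = sin((1−f)δ)/sin δ ≈ 0.980, b = sin(fδ)/sin δ ≈ 0.239.
p = a·p₁ + b·p₂ ≈ (0.793, 0.077, -0.604); φ = arcsin(p_z) ≈ -37.19°, λ = atan2(p_y, p_x) ≈ 5.58°.

≈ 37.2°S, 5.6°E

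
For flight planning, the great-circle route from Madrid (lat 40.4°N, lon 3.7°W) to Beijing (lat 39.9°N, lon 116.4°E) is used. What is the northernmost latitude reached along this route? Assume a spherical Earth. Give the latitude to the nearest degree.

The great circle lies in the plane with unit normal n̂ = (p₁ × p₂)/|p₁ × p₂|.
Here n̂_z ≈ +0.509; the vertex latitude is φ_max = arccos|n̂_z| ≈ 59.4°.
Check via Clairaut: cos φ_max = |cos φ₁| · sin C = cos(40.4°)·sin(42.0°) ≈ 0.509, again giving ≈ 59.4°.

≈ 59°N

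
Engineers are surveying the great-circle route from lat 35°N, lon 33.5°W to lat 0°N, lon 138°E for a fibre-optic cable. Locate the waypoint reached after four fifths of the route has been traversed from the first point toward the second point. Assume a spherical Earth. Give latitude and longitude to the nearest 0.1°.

The haversine formula gives a central angle δ ≈ 2.515 rad (144.1°) between the endpoints.
Interpolate at f = 4/5 with slerp weights a = sin((1−f)δ)/sin δ ≈ 0.822, b = sin(fδ)/sin δ ≈ 1.542.
p = a·p₁ + b·p₂ ≈ (-0.584, 0.660, 0.472); φ = arcsin(p_z) ≈ 28.14°, λ = atan2(p_y, p_x) ≈ 131.52°.

≈ lat 28.1°N, lon 131.5°E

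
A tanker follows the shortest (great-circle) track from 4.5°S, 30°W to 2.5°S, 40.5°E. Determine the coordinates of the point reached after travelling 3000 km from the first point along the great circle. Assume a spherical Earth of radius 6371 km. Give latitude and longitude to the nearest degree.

≈ 4°S, 3°W

From cos δ = sin φ₁ sin φ₂ + cos φ₁ cos φ₂ cos Δλ, the central angle is δ ≈ 1.228 rad (70.4°). The total great-circle distance is δ·R ≈ 1.228 × 6371 ≈ 7825 km, so the target fraction is f = 3000/7825 ≈ 0.383.
Interpolate at f ≈ 0.383 with slerp weights a = sin((1−f)δ)/sin δ ≈ 0.729, b = sin(fδ)/sin δ ≈ 0.482.
p = a·p₁ + b·p₂ ≈ (0.996, -0.051, -0.078); φ = arcsin(p_z) ≈ -4.49°, λ = atan2(p_y, p_x) ≈ -2.94°.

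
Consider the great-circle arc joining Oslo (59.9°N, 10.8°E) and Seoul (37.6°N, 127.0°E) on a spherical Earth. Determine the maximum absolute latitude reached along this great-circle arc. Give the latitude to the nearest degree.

≈ 68°N

The great circle lies in the plane with unit normal n̂ = (p₁ × p₂)/|p₁ × p₂|.
Here n̂_z ≈ +0.381; the vertex latitude is φ_max = arccos|n̂_z| ≈ 67.6°.
Check via Clairaut: cos φ_max = |cos φ₁| · sin C = cos(59.9°)·sin(49.4°) ≈ 0.381, again giving ≈ 67.6°.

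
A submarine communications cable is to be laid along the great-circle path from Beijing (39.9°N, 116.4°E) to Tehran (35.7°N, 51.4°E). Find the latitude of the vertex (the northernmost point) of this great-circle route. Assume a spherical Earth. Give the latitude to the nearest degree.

≈ 43°N

The great circle lies in the plane with unit normal n̂ = (p₁ × p₂)/|p₁ × p₂|.
Here n̂_z ≈ -0.733; the vertex latitude is φ_max = arccos|n̂_z| ≈ 42.9°.
Check via Clairaut: cos φ_max = |cos φ₁| · sin C = cos(39.9°)·sin(72.8°) ≈ 0.733, again giving ≈ 42.9°.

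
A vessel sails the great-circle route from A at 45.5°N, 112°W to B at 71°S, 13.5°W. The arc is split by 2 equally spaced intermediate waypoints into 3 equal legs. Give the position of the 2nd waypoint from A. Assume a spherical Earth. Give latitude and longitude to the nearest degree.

Convert each endpoint to a unit vector on the sphere (x = cos φ cos λ, y = cos φ sin λ, z = sin φ).
The central angle between the endpoints is δ = arccos(p₁·p₂) ≈ 2.358 rad (135.1°).
Interpolate at f = 2/3 with slerp weights a = sin((1−f)δ)/sin δ ≈ 1.002, b = sin(fδ)/sin δ ≈ 1.416.
p = a·p₁ + b·p₂ ≈ (0.185, -0.759, -0.624); φ = arcsin(p_z) ≈ -38.64°, λ = atan2(p_y, p_x) ≈ -76.28°.

≈ 39°S, 76°W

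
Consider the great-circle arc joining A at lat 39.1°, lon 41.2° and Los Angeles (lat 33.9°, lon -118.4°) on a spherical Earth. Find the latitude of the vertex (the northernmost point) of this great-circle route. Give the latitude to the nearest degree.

The great circle lies in the plane with unit normal n̂ = (p₁ × p₂)/|p₁ × p₂|.
Here n̂_z ≈ -0.232; the vertex latitude is φ_max = arccos|n̂_z| ≈ 76.6°.
Check via Clairaut: cos φ_max = |cos φ₁| · sin C = cos(39.1°)·sin(17.4°) ≈ 0.232, again giving ≈ 76.6°.

≈ 77°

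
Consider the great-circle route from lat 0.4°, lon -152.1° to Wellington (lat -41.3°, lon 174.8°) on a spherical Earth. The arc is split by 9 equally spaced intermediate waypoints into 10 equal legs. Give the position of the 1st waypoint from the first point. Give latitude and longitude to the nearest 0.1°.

≈ lat -4.0°, lon -154.8°

The haversine formula gives a central angle δ ≈ 0.896 rad (51.3°) between the endpoints.
Interpolate at f = 1/10 with slerp weights a = sin((1−f)δ)/sin δ ≈ 0.924, b = sin(fδ)/sin δ ≈ 0.115.
p = a·p₁ + b·p₂ ≈ (-0.903, -0.425, -0.069); φ = arcsin(p_z) ≈ -3.97°, λ = atan2(p_y, p_x) ≈ -154.80°.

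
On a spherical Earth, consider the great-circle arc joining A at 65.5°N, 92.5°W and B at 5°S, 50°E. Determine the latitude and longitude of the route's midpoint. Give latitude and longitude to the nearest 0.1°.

≈ 49.1°N, 29.3°E

Write both endpoints as unit vectors p₁, p₂ with components (cos φ cos λ, cos φ sin λ, sin φ).
The central angle between the endpoints is δ = arccos(p₁·p₂) ≈ 1.990 rad (114.0°).
Interpolate at f = 1/2 with slerp weights a = sin((1−f)δ)/sin δ ≈ 0.918, b = sin(fδ)/sin δ ≈ 0.918.
p = a·p₁ + b·p₂ ≈ (0.571, 0.320, 0.756); φ = arcsin(p_z) ≈ 49.08°, λ = atan2(p_y, p_x) ≈ 29.27°.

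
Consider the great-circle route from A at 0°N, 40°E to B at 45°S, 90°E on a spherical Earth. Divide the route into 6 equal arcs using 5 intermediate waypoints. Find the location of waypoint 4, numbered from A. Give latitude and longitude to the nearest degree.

Write both endpoints as unit vectors p₁, p₂ with components (cos φ cos λ, cos φ sin λ, sin φ).
The central angle between the endpoints is δ = arccos(p₁·p₂) ≈ 1.099 rad (63.0°).
Interpolate at f = 4/6 with slerp weights a = sin((1−f)δ)/sin δ ≈ 0.402, b = sin(fδ)/sin δ ≈ 0.751.
p = a·p₁ + b·p₂ ≈ (0.308, 0.789, -0.531); φ = arcsin(p_z) ≈ -32.07°, λ = atan2(p_y, p_x) ≈ 68.68°.

≈ 32°S, 69°E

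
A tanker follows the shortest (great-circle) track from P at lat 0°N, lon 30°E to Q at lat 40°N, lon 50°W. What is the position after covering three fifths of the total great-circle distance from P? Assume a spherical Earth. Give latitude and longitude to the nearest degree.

The haversine formula gives a central angle δ ≈ 1.437 rad (82.4°) between the endpoints.
Interpolate at f = 3/5 with slerp weights a = sin((1−f)δ)/sin δ ≈ 0.549, b = sin(fδ)/sin δ ≈ 0.766.
p = a·p₁ + b·p₂ ≈ (0.852, -0.175, 0.493); φ = arcsin(p_z) ≈ 29.51°, λ = atan2(p_y, p_x) ≈ -11.62°.

≈ lat 30°N, lon 12°W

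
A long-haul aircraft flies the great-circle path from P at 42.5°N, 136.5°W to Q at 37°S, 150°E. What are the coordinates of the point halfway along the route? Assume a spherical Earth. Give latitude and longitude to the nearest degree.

≈ 3°N, 175°W

Write both endpoints as unit vectors p₁, p₂ with components (cos φ cos λ, cos φ sin λ, sin φ).
The central angle between the endpoints is δ = arccos(p₁·p₂) ≈ 1.812 rad (103.8°).
Interpolate at f = 1/2 with slerp weights a = sin((1−f)δ)/sin δ ≈ 0.811, b = sin(fδ)/sin δ ≈ 0.811.
p = a·p₁ + b·p₂ ≈ (-0.994, -0.088, 0.060); φ = arcsin(p_z) ≈ 3.43°, λ = atan2(p_y, p_x) ≈ -174.96°.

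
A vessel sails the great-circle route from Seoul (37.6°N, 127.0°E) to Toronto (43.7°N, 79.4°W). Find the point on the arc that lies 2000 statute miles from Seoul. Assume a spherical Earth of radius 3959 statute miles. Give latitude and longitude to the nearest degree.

From cos δ = sin φ₁ sin φ₂ + cos φ₁ cos φ₂ cos Δλ, the central angle is δ ≈ 1.662 rad (95.3°). The total great-circle distance is δ·R ≈ 1.662 × 3959 ≈ 6582 mi, so the target fraction is f = 2000/6582 ≈ 0.304.
Interpolate at f ≈ 0.304 with slerp weights a = sin((1−f)δ)/sin δ ≈ 0.920, b = sin(fδ)/sin δ ≈ 0.486.
p = a·p₁ + b·p₂ ≈ (-0.374, 0.236, 0.897); φ = arcsin(p_z) ≈ 63.75°, λ = atan2(p_y, p_x) ≈ 147.68°.

≈ 64°N, 148°E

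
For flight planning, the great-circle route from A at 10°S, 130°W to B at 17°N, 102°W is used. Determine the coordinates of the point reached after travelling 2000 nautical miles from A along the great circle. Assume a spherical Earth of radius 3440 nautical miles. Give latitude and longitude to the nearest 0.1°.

Convert each endpoint to a unit vector on the sphere (x = cos φ cos λ, y = cos φ sin λ, z = sin φ).
The central angle between the endpoints is δ = arccos(p₁·p₂) ≈ 0.675 rad (38.7°). The total great-circle distance is δ·R ≈ 0.675 × 3440 ≈ 2322 nmi, so the target fraction is f = 2000/2322 ≈ 0.861.
Interpolate at f ≈ 0.861 with slerp weights a = sin((1−f)δ)/sin δ ≈ 0.149, b = sin(fδ)/sin δ ≈ 0.879.
p = a·p₁ + b·p₂ ≈ (-0.269, -0.935, 0.231); φ = arcsin(p_z) ≈ 13.36°, λ = atan2(p_y, p_x) ≈ -106.07°.

≈ 13.4°N, 106.1°W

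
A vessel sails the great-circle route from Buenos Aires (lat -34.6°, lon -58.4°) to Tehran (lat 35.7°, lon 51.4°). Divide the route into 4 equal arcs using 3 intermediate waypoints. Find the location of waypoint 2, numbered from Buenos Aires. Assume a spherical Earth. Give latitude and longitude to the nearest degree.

From cos δ = sin φ₁ sin φ₂ + cos φ₁ cos φ₂ cos Δλ, the central angle is δ ≈ 2.163 rad (123.9°).
Interpolate at f = 2/4 with slerp weights a = sin((1−f)δ)/sin δ ≈ 1.063, b = sin(fδ)/sin δ ≈ 1.063.
p = a·p₁ + b·p₂ ≈ (0.997, -0.071, 0.017); φ = arcsin(p_z) ≈ 0.96°, λ = atan2(p_y, p_x) ≈ -4.05°.

≈ lat 1°, lon -4°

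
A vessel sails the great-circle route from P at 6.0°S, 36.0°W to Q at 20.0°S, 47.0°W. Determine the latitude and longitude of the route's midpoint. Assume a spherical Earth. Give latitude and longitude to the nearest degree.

≈ 13°S, 41°W

Write both endpoints as unit vectors p₁, p₂ with components (cos φ cos λ, cos φ sin λ, sin φ).
The central angle between the endpoints is δ = arccos(p₁·p₂) ≈ 0.307 rad (17.6°).
Interpolate at f = 1/2 with slerp weights a = sin((1−f)δ)/sin δ ≈ 0.506, b = sin(fδ)/sin δ ≈ 0.506.
p = a·p₁ + b·p₂ ≈ (0.731, -0.643, -0.226); φ = arcsin(p_z) ≈ -13.06°, λ = atan2(p_y, p_x) ≈ -41.34°.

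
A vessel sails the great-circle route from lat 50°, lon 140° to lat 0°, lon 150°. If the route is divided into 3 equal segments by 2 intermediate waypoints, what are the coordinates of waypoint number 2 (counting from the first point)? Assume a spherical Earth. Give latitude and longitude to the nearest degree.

Write both endpoints as unit vectors p₁, p₂ with components (cos φ cos λ, cos φ sin λ, sin φ).
The central angle between the endpoints is δ = arccos(p₁·p₂) ≈ 0.885 rad (50.7°).
Interpolate at f = 2/3 with slerp weights a = sin((1−f)δ)/sin δ ≈ 0.376, b = sin(fδ)/sin δ ≈ 0.719.
p = a·p₁ + b·p₂ ≈ (-0.808, 0.515, 0.288); φ = arcsin(p_z) ≈ 16.73°, λ = atan2(p_y, p_x) ≈ 147.49°.

≈ lat 17°, lon 147°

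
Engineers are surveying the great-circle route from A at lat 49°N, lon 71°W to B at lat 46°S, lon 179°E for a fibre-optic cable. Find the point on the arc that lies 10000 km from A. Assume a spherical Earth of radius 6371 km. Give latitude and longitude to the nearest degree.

The haversine formula gives a central angle δ ≈ 2.344 rad (134.3°) between the endpoints. The total great-circle distance is δ·R ≈ 2.344 × 6371 ≈ 14937 km, so the target fraction is f = 10000/14937 ≈ 0.669.
Interpolate at f ≈ 0.669 with slerp weights a = sin((1−f)δ)/sin δ ≈ 0.978, b = sin(fδ)/sin δ ≈ 1.398.
p = a·p₁ + b·p₂ ≈ (-0.762, -0.590, -0.267); φ = arcsin(p_z) ≈ -15.51°, λ = atan2(p_y, p_x) ≈ -142.26°.

≈ lat 16°S, lon 142°W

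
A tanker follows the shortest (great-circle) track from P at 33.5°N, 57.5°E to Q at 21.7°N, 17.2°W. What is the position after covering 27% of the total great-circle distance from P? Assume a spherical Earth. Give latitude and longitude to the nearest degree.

From cos δ = sin φ₁ sin φ₂ + cos φ₁ cos φ₂ cos Δλ, the central angle is δ ≈ 1.150 rad (65.9°).
Interpolate at f = 0.27 with slerp weights a = sin((1−f)δ)/sin δ ≈ 0.815, b = sin(fδ)/sin δ ≈ 0.335.
p = a·p₁ + b·p₂ ≈ (0.662, 0.482, 0.574); φ = arcsin(p_z) ≈ 35.02°, λ = atan2(p_y, p_x) ≈ 36.01°.

≈ 35°N, 36°E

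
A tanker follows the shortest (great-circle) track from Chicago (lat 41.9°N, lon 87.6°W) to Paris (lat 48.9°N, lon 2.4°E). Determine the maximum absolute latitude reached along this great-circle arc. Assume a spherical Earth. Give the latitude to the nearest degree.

≈ 56°N

The great circle lies in the plane with unit normal n̂ = (p₁ × p₂)/|p₁ × p₂|.
Here n̂_z ≈ +0.566; the vertex latitude is φ_max = arccos|n̂_z| ≈ 55.5°.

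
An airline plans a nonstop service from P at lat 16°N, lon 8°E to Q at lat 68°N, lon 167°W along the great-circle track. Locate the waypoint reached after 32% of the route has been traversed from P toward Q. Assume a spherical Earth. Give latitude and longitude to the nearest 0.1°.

≈ lat 46.7°N, lon 6.6°E

The haversine formula gives a central angle δ ≈ 1.674 rad (95.9°) between the endpoints.
Interpolate at f = 0.32 with slerp weights a = sin((1−f)δ)/sin δ ≈ 0.913, b = sin(fδ)/sin δ ≈ 0.513.
p = a·p₁ + b·p₂ ≈ (0.682, 0.079, 0.727); φ = arcsin(p_z) ≈ 46.67°, λ = atan2(p_y, p_x) ≈ 6.60°.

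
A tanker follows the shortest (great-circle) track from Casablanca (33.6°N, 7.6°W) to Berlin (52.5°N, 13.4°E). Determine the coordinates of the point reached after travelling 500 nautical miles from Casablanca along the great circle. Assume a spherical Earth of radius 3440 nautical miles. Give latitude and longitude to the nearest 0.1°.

The haversine formula gives a central angle δ ≈ 0.422 rad (24.2°) between the endpoints. The total great-circle distance is δ·R ≈ 0.422 × 3440 ≈ 1451 nmi, so the target fraction is f = 500/1451 ≈ 0.345.
Interpolate at f ≈ 0.345 with slerp weights a = sin((1−f)δ)/sin δ ≈ 0.667, b = sin(fδ)/sin δ ≈ 0.354.
p = a·p₁ + b·p₂ ≈ (0.760, -0.024, 0.650); φ = arcsin(p_z) ≈ 40.51°, λ = atan2(p_y, p_x) ≈ -1.77°.

≈ 40.5°N, 1.8°W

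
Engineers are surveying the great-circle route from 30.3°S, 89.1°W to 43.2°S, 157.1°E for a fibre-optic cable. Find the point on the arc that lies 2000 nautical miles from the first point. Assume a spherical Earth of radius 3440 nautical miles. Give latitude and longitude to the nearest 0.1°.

≈ 50.7°S, 124.6°W

Write both endpoints as unit vectors p₁, p₂ with components (cos φ cos λ, cos φ sin λ, sin φ).
The central angle between the endpoints is δ = arccos(p₁·p₂) ≈ 1.479 rad (84.8°). The total great-circle distance is δ·R ≈ 1.479 × 3440 ≈ 5089 nmi, so the target fraction is f = 2000/5089 ≈ 0.393.
Interpolate at f ≈ 0.393 with slerp weights a = sin((1−f)δ)/sin δ ≈ 0.785, b = sin(fδ)/sin δ ≈ 0.551.
p = a·p₁ + b·p₂ ≈ (-0.360, -0.522, -0.774); φ = arcsin(p_z) ≈ -50.69°, λ = atan2(p_y, p_x) ≈ -124.59°.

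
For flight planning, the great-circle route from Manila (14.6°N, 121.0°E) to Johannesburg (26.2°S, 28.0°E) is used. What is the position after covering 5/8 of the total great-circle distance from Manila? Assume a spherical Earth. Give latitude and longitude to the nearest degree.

≈ (14°S, 65°E)

The haversine formula gives a central angle δ ≈ 1.728 rad (99.0°) between the endpoints.
Interpolate at f = 5/8 with slerp weights a = sin((1−f)δ)/sin δ ≈ 0.611, b = sin(fδ)/sin δ ≈ 0.893.
p = a·p₁ + b·p₂ ≈ (0.403, 0.883, -0.240); φ = arcsin(p_z) ≈ -13.90°, λ = atan2(p_y, p_x) ≈ 65.48°.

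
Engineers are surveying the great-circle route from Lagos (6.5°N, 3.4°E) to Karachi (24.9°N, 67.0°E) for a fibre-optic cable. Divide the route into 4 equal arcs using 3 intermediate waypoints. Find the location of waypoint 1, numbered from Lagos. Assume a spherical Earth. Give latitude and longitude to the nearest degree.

≈ 13°N, 18°E

Convert each endpoint to a unit vector on the sphere (x = cos φ cos λ, y = cos φ sin λ, z = sin φ).
The central angle between the endpoints is δ = arccos(p₁·p₂) ≈ 1.106 rad (63.4°).
Interpolate at f = 1/4 with slerp weights a = sin((1−f)δ)/sin δ ≈ 0.825, b = sin(fδ)/sin δ ≈ 0.305.
p = a·p₁ + b·p₂ ≈ (0.927, 0.304, 0.222); φ = arcsin(p_z) ≈ 12.83°, λ = atan2(p_y, p_x) ≈ 18.14°.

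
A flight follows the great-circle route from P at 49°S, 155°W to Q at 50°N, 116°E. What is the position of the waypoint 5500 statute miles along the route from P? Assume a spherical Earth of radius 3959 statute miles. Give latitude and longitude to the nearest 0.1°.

From cos δ = sin φ₁ sin φ₂ + cos φ₁ cos φ₂ cos Δλ, the central angle is δ ≈ 2.178 rad (124.8°). The total great-circle distance is δ·R ≈ 2.178 × 3959 ≈ 8624 mi, so the target fraction is f = 5500/8624 ≈ 0.638.
Interpolate at f ≈ 0.638 with slerp weights a = sin((1−f)δ)/sin δ ≈ 0.864, b = sin(fδ)/sin δ ≈ 1.198.
p = a·p₁ + b·p₂ ≈ (-0.851, 0.452, 0.265); φ = arcsin(p_z) ≈ 15.39°, λ = atan2(p_y, p_x) ≈ 152.02°.

≈ 15.4°N, 152.0°E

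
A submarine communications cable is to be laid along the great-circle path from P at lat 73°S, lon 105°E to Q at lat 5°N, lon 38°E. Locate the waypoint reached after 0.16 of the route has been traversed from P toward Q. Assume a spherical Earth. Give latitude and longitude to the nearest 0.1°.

≈ lat 64.0°S, lon 74.3°E

Write both endpoints as unit vectors p₁, p₂ with components (cos φ cos λ, cos φ sin λ, sin φ).
The central angle between the endpoints is δ = arccos(p₁·p₂) ≈ 1.540 rad (88.3°).
Interpolate at f = 0.16 with slerp weights a = sin((1−f)δ)/sin δ ≈ 0.962, b = sin(fδ)/sin δ ≈ 0.244.
p = a·p₁ + b·p₂ ≈ (0.119, 0.421, -0.899); φ = arcsin(p_z) ≈ -64.03°, λ = atan2(p_y, p_x) ≈ 74.26°.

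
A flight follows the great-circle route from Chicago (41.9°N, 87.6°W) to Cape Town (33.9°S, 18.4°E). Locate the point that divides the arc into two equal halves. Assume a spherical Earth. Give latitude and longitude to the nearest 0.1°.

The haversine formula gives a central angle δ ≈ 2.145 rad (122.9°) between the endpoints.
Interpolate at f = 1/2 with slerp weights a = sin((1−f)δ)/sin δ ≈ 1.046, b = sin(fδ)/sin δ ≈ 1.046.
p = a·p₁ + b·p₂ ≈ (0.856, -0.504, 0.115); φ = arcsin(p_z) ≈ 6.61°, λ = atan2(p_y, p_x) ≈ -30.47°.

≈ (6.6°N, 30.5°W)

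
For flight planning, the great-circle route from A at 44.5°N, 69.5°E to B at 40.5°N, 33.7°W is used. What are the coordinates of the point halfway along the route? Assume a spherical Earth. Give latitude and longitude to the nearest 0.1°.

Convert each endpoint to a unit vector on the sphere (x = cos φ cos λ, y = cos φ sin λ, z = sin φ).
The central angle between the endpoints is δ = arccos(p₁·p₂) ≈ 1.233 rad (70.6°).
Interpolate at f = 1/2 with slerp weights a = sin((1−f)δ)/sin δ ≈ 0.613, b = sin(fδ)/sin δ ≈ 0.613.
p = a·p₁ + b·p₂ ≈ (0.541, 0.151, 0.828); φ = arcsin(p_z) ≈ 55.85°, λ = atan2(p_y, p_x) ≈ 15.59°.

≈ 55.8°N, 15.6°E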